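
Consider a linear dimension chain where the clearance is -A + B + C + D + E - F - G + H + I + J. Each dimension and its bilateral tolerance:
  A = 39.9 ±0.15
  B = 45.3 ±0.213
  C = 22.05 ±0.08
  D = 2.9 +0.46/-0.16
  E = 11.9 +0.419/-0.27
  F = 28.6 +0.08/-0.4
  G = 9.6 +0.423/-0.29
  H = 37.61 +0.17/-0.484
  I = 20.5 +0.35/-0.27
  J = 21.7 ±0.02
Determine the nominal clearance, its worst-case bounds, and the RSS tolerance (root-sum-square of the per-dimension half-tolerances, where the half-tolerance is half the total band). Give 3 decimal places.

Stack each dimension's contribution:
  -A: nom -39.900 → Σnom=-39.900; wc +0.150/-0.150 → slack +0.150/-0.150; half-tol=0.150, Σhalf²=0.022500
  +B: nom +45.300 → Σnom=5.400; wc +0.213/-0.213 → slack +0.363/-0.363; half-tol=0.213, Σhalf²=0.067869
  +C: nom +22.050 → Σnom=27.450; wc +0.080/-0.080 → slack +0.443/-0.443; half-tol=0.080, Σhalf²=0.074269
  +D: nom +2.900 → Σnom=30.350; wc +0.460/-0.160 → slack +0.903/-0.603; half-tol=0.310, Σhalf²=0.170369
  +E: nom +11.900 → Σnom=42.250; wc +0.419/-0.270 → slack +1.322/-0.873; half-tol=0.345, Σhalf²=0.289049
  -F: nom -28.600 → Σnom=13.650; wc +0.400/-0.080 → slack +1.722/-0.953; half-tol=0.240, Σhalf²=0.346649
  -G: nom -9.600 → Σnom=4.050; wc +0.290/-0.423 → slack +2.012/-1.376; half-tol=0.356, Σhalf²=0.473742
  +H: nom +37.610 → Σnom=41.660; wc +0.170/-0.484 → slack +2.182/-1.860; half-tol=0.327, Σhalf²=0.580671
  +I: nom +20.500 → Σnom=62.160; wc +0.350/-0.270 → slack +2.532/-2.130; half-tol=0.310, Σhalf²=0.676771
  +J: nom +21.700 → Σnom=83.860; wc +0.020/-0.020 → slack +2.552/-2.150; half-tol=0.020, Σhalf²=0.677171
Nominal = 83.860. Worst-case = [83.860 - 2.150, 83.860 + 2.552] = [81.710, 86.412]. RSS = √0.677171 = 0.823.

nominal=83.860 wc=[81.710,86.412] rss=0.823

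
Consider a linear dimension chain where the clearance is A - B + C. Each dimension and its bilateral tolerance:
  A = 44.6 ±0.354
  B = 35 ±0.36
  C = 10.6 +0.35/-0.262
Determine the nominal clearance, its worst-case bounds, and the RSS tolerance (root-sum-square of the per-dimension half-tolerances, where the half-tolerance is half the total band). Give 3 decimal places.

Stack each dimension's contribution:
  +A: nom +44.600 → Σnom=44.600; wc +0.354/-0.354 → slack +0.354/-0.354; half-tol=0.354, Σhalf²=0.125316
  -B: nom -35.000 → Σnom=9.600; wc +0.360/-0.360 → slack +0.714/-0.714; half-tol=0.360, Σhalf²=0.254916
  +C: nom +10.600 → Σnom=20.200; wc +0.350/-0.262 → slack +1.064/-0.976; half-tol=0.306, Σhalf²=0.348552
Nominal = 20.200. Worst-case = [20.200 - 0.976, 20.200 + 1.064] = [19.224, 21.264]. RSS = √0.348552 = 0.590.

nominal=20.200 wc=[19.224,21.264] rss=0.590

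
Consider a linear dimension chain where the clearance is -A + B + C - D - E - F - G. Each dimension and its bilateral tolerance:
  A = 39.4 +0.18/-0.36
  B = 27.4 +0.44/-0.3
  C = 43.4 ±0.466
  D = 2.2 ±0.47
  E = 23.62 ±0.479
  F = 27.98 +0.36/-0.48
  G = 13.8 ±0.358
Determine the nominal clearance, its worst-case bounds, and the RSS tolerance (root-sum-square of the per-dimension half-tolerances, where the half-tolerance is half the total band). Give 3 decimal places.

nominal=-36.200 wc=[-38.813,-33.147] rss=1.087

Stack each dimension's contribution:
  -A: nom -39.400 → Σnom=-39.400; wc +0.360/-0.180 → slack +0.360/-0.180; half-tol=0.270, Σhalf²=0.072900
  +B: nom +27.400 → Σnom=-12.000; wc +0.440/-0.300 → slack +0.800/-0.480; half-tol=0.370, Σhalf²=0.209800
  +C: nom +43.400 → Σnom=31.400; wc +0.466/-0.466 → slack +1.266/-0.946; half-tol=0.466, Σhalf²=0.426956
  -D: nom -2.200 → Σnom=29.200; wc +0.470/-0.470 → slack +1.736/-1.416; half-tol=0.470, Σhalf²=0.647856
  -E: nom -23.620 → Σnom=5.580; wc +0.479/-0.479 → slack +2.215/-1.895; half-tol=0.479, Σhalf²=0.877297
  -F: nom -27.980 → Σnom=-22.400; wc +0.480/-0.360 → slack +2.695/-2.255; half-tol=0.420, Σhalf²=1.053697
  -G: nom -13.800 → Σnom=-36.200; wc +0.358/-0.358 → slack +3.053/-2.613; half-tol=0.358, Σhalf²=1.181861
Nominal = -36.200. Worst-case = [-36.200 - 2.613, -36.200 + 3.053] = [-38.813, -33.147]. RSS = √1.181861 = 1.087.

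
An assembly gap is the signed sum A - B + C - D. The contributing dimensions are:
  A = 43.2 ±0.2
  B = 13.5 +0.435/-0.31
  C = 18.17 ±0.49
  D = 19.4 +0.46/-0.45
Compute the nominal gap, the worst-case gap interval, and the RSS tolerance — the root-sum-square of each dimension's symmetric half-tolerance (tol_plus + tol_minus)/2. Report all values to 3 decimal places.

Stack each dimension's contribution:
  +A: nom +43.200 → Σnom=43.200; wc +0.200/-0.200 → slack +0.200/-0.200; half-tol=0.200, Σhalf²=0.040000
  -B: nom -13.500 → Σnom=29.700; wc +0.310/-0.435 → slack +0.510/-0.635; half-tol=0.372, Σhalf²=0.178756
  +C: nom +18.170 → Σnom=47.870; wc +0.490/-0.490 → slack +1.000/-1.125; half-tol=0.490, Σhalf²=0.418856
  -D: nom -19.400 → Σnom=28.470; wc +0.450/-0.460 → slack +1.450/-1.585; half-tol=0.455, Σhalf²=0.625881
Nominal = 28.470. Worst-case = [28.470 - 1.585, 28.470 + 1.450] = [26.885, 29.920]. RSS = √0.625881 = 0.791.

nominal=28.470 wc=[26.885,29.920] rss=0.791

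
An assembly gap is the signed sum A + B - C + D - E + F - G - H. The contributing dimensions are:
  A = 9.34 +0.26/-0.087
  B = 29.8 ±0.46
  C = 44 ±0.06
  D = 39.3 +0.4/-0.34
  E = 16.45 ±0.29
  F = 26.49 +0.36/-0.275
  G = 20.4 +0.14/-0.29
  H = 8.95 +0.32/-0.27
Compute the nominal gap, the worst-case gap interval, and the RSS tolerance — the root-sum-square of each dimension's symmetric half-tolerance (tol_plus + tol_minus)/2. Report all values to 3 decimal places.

Stack each dimension's contribution:
  +A: nom +9.340 → Σnom=9.340; wc +0.260/-0.087 → slack +0.260/-0.087; half-tol=0.173, Σhalf²=0.030102
  +B: nom +29.800 → Σnom=39.140; wc +0.460/-0.460 → slack +0.720/-0.547; half-tol=0.460, Σhalf²=0.241702
  -C: nom -44.000 → Σnom=-4.860; wc +0.060/-0.060 → slack +0.780/-0.607; half-tol=0.060, Σhalf²=0.245302
  +D: nom +39.300 → Σnom=34.440; wc +0.400/-0.340 → slack +1.180/-0.947; half-tol=0.370, Σhalf²=0.382202
  -E: nom -16.450 → Σnom=17.990; wc +0.290/-0.290 → slack +1.470/-1.237; half-tol=0.290, Σhalf²=0.466302
  +F: nom +26.490 → Σnom=44.480; wc +0.360/-0.275 → slack +1.830/-1.512; half-tol=0.318, Σhalf²=0.567109
  -G: nom -20.400 → Σnom=24.080; wc +0.290/-0.140 → slack +2.120/-1.652; half-tol=0.215, Σhalf²=0.613333
  -H: nom -8.950 → Σnom=15.130; wc +0.270/-0.320 → slack +2.390/-1.972; half-tol=0.295, Σhalf²=0.700358
Nominal = 15.130. Worst-case = [15.130 - 1.972, 15.130 + 2.390] = [13.158, 17.520]. RSS = √0.700358 = 0.837.

nominal=15.130 wc=[13.158,17.520] rss=0.837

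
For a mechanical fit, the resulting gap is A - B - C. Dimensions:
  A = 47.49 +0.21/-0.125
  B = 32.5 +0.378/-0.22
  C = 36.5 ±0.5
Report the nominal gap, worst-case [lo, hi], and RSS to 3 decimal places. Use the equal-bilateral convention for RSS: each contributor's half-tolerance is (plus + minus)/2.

nominal=-21.510 wc=[-22.513,-20.580] rss=0.606

Stack each dimension's contribution:
  +A: nom +47.490 → Σnom=47.490; wc +0.210/-0.125 → slack +0.210/-0.125; half-tol=0.167, Σhalf²=0.028056
  -B: nom -32.500 → Σnom=14.990; wc +0.220/-0.378 → slack +0.430/-0.503; half-tol=0.299, Σhalf²=0.117457
  -C: nom -36.500 → Σnom=-21.510; wc +0.500/-0.500 → slack +0.930/-1.003; half-tol=0.500, Σhalf²=0.367457
Nominal = -21.510. Worst-case = [-21.510 - 1.003, -21.510 + 0.930] = [-22.513, -20.580]. RSS = √0.367457 = 0.606.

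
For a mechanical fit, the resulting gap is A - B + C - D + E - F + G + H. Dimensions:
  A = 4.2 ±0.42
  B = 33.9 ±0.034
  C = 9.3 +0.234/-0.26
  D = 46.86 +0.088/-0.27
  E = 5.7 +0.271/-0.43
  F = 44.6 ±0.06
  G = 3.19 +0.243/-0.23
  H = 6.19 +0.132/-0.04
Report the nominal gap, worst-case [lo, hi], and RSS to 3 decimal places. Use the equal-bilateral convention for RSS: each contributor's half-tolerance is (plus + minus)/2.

Stack each dimension's contribution:
  +A: nom +4.200 → Σnom=4.200; wc +0.420/-0.420 → slack +0.420/-0.420; half-tol=0.420, Σhalf²=0.176400
  -B: nom -33.900 → Σnom=-29.700; wc +0.034/-0.034 → slack +0.454/-0.454; half-tol=0.034, Σhalf²=0.177556
  +C: nom +9.300 → Σnom=-20.400; wc +0.234/-0.260 → slack +0.688/-0.714; half-tol=0.247, Σhalf²=0.238565
  -D: nom -46.860 → Σnom=-67.260; wc +0.270/-0.088 → slack +0.958/-0.802; half-tol=0.179, Σhalf²=0.270606
  +E: nom +5.700 → Σnom=-61.560; wc +0.271/-0.430 → slack +1.229/-1.232; half-tol=0.351, Σhalf²=0.393456
  -F: nom -44.600 → Σnom=-106.160; wc +0.060/-0.060 → slack +1.289/-1.292; half-tol=0.060, Σhalf²=0.397056
  +G: nom +3.190 → Σnom=-102.970; wc +0.243/-0.230 → slack +1.532/-1.522; half-tol=0.236, Σhalf²=0.452988
  +H: nom +6.190 → Σnom=-96.780; wc +0.132/-0.040 → slack +1.664/-1.562; half-tol=0.086, Σhalf²=0.460384
Nominal = -96.780. Worst-case = [-96.780 - 1.562, -96.780 + 1.664] = [-98.342, -95.116]. RSS = √0.460384 = 0.679.

nominal=-96.780 wc=[-98.342,-95.116] rss=0.679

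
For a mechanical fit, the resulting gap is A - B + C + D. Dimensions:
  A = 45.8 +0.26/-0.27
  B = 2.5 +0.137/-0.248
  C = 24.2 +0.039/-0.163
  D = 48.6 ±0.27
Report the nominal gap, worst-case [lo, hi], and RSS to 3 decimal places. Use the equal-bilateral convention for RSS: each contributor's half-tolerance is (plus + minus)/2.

nominal=116.100 wc=[115.260,116.917] rss=0.436

Stack each dimension's contribution:
  +A: nom +45.800 → Σnom=45.800; wc +0.260/-0.270 → slack +0.260/-0.270; half-tol=0.265, Σhalf²=0.070225
  -B: nom -2.500 → Σnom=43.300; wc +0.248/-0.137 → slack +0.508/-0.407; half-tol=0.193, Σhalf²=0.107281
  +C: nom +24.200 → Σnom=67.500; wc +0.039/-0.163 → slack +0.547/-0.570; half-tol=0.101, Σhalf²=0.117482
  +D: nom +48.600 → Σnom=116.100; wc +0.270/-0.270 → slack +0.817/-0.840; half-tol=0.270, Σhalf²=0.190382
Nominal = 116.100. Worst-case = [116.100 - 0.840, 116.100 + 0.817] = [115.260, 116.917]. RSS = √0.190382 = 0.436.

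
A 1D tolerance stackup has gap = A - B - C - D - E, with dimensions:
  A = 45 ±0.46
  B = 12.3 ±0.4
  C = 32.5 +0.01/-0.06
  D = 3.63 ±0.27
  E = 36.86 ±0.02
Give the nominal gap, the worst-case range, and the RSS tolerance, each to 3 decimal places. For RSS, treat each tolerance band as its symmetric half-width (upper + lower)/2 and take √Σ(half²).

nominal=-40.290 wc=[-41.450,-39.080] rss=0.668

Stack each dimension's contribution:
  +A: nom +45.000 → Σnom=45.000; wc +0.460/-0.460 → slack +0.460/-0.460; half-tol=0.460, Σhalf²=0.211600
  -B: nom -12.300 → Σnom=32.700; wc +0.400/-0.400 → slack +0.860/-0.860; half-tol=0.400, Σhalf²=0.371600
  -C: nom -32.500 → Σnom=0.200; wc +0.060/-0.010 → slack +0.920/-0.870; half-tol=0.035, Σhalf²=0.372825
  -D: nom -3.630 → Σnom=-3.430; wc +0.270/-0.270 → slack +1.190/-1.140; half-tol=0.270, Σhalf²=0.445725
  -E: nom -36.860 → Σnom=-40.290; wc +0.020/-0.020 → slack +1.210/-1.160; half-tol=0.020, Σhalf²=0.446125
Nominal = -40.290. Worst-case = [-40.290 - 1.160, -40.290 + 1.210] = [-41.450, -39.080]. RSS = √0.446125 = 0.668.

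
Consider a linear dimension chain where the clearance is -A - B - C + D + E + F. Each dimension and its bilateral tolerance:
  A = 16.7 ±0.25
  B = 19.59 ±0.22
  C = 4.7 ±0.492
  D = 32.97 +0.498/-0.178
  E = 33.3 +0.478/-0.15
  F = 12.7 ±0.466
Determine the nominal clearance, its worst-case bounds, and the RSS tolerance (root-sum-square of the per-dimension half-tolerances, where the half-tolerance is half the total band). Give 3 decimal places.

Stack each dimension's contribution:
  -A: nom -16.700 → Σnom=-16.700; wc +0.250/-0.250 → slack +0.250/-0.250; half-tol=0.250, Σhalf²=0.062500
  -B: nom -19.590 → Σnom=-36.290; wc +0.220/-0.220 → slack +0.470/-0.470; half-tol=0.220, Σhalf²=0.110900
  -C: nom -4.700 → Σnom=-40.990; wc +0.492/-0.492 → slack +0.962/-0.962; half-tol=0.492, Σhalf²=0.352964
  +D: nom +32.970 → Σnom=-8.020; wc +0.498/-0.178 → slack +1.460/-1.140; half-tol=0.338, Σhalf²=0.467208
  +E: nom +33.300 → Σnom=25.280; wc +0.478/-0.150 → slack +1.938/-1.290; half-tol=0.314, Σhalf²=0.565804
  +F: nom +12.700 → Σnom=37.980; wc +0.466/-0.466 → slack +2.404/-1.756; half-tol=0.466, Σhalf²=0.782960
Nominal = 37.980. Worst-case = [37.980 - 1.756, 37.980 + 2.404] = [36.224, 40.384]. RSS = √0.782960 = 0.885.

nominal=37.980 wc=[36.224,40.384] rss=0.885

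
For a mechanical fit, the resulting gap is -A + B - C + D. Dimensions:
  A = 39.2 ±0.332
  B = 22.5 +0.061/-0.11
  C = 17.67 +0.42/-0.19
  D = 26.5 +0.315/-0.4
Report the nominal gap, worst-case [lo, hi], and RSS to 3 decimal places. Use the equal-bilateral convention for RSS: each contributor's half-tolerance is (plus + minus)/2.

Stack each dimension's contribution:
  -A: nom -39.200 → Σnom=-39.200; wc +0.332/-0.332 → slack +0.332/-0.332; half-tol=0.332, Σhalf²=0.110224
  +B: nom +22.500 → Σnom=-16.700; wc +0.061/-0.110 → slack +0.393/-0.442; half-tol=0.085, Σhalf²=0.117534
  -C: nom -17.670 → Σnom=-34.370; wc +0.190/-0.420 → slack +0.583/-0.862; half-tol=0.305, Σhalf²=0.210559
  +D: nom +26.500 → Σnom=-7.870; wc +0.315/-0.400 → slack +0.898/-1.262; half-tol=0.358, Σhalf²=0.338366
Nominal = -7.870. Worst-case = [-7.870 - 1.262, -7.870 + 0.898] = [-9.132, -6.972]. RSS = √0.338366 = 0.582.

nominal=-7.870 wc=[-9.132,-6.972] rss=0.582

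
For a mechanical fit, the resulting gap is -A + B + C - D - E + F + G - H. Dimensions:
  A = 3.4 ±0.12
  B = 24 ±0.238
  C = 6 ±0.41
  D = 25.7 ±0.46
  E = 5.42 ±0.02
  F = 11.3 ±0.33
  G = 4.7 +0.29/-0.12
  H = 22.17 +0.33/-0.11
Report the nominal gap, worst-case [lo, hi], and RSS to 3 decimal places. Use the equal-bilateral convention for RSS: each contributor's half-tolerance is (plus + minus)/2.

Stack each dimension's contribution:
  -A: nom -3.400 → Σnom=-3.400; wc +0.120/-0.120 → slack +0.120/-0.120; half-tol=0.120, Σhalf²=0.014400
  +B: nom +24.000 → Σnom=20.600; wc +0.238/-0.238 → slack +0.358/-0.358; half-tol=0.238, Σhalf²=0.071044
  +C: nom +6.000 → Σnom=26.600; wc +0.410/-0.410 → slack +0.768/-0.768; half-tol=0.410, Σhalf²=0.239144
  -D: nom -25.700 → Σnom=0.900; wc +0.460/-0.460 → slack +1.228/-1.228; half-tol=0.460, Σhalf²=0.450744
  -E: nom -5.420 → Σnom=-4.520; wc +0.020/-0.020 → slack +1.248/-1.248; half-tol=0.020, Σhalf²=0.451144
  +F: nom +11.300 → Σnom=6.780; wc +0.330/-0.330 → slack +1.578/-1.578; half-tol=0.330, Σhalf²=0.560044
  +G: nom +4.700 → Σnom=11.480; wc +0.290/-0.120 → slack +1.868/-1.698; half-tol=0.205, Σhalf²=0.602069
  -H: nom -22.170 → Σnom=-10.690; wc +0.110/-0.330 → slack +1.978/-2.028; half-tol=0.220, Σhalf²=0.650469
Nominal = -10.690. Worst-case = [-10.690 - 2.028, -10.690 + 1.978] = [-12.718, -8.712]. RSS = √0.650469 = 0.807.

nominal=-10.690 wc=[-12.718,-8.712] rss=0.807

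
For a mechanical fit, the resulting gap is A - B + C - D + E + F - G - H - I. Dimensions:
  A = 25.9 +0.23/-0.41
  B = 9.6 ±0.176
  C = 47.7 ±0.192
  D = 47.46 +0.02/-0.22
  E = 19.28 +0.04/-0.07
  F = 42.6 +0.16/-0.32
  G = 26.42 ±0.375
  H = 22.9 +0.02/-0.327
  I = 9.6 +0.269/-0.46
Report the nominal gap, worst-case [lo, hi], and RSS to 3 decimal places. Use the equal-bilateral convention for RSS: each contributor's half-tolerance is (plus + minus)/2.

Stack each dimension's contribution:
  +A: nom +25.900 → Σnom=25.900; wc +0.230/-0.410 → slack +0.230/-0.410; half-tol=0.320, Σhalf²=0.102400
  -B: nom -9.600 → Σnom=16.300; wc +0.176/-0.176 → slack +0.406/-0.586; half-tol=0.176, Σhalf²=0.133376
  +C: nom +47.700 → Σnom=64.000; wc +0.192/-0.192 → slack +0.598/-0.778; half-tol=0.192, Σhalf²=0.170240
  -D: nom -47.460 → Σnom=16.540; wc +0.220/-0.020 → slack +0.818/-0.798; half-tol=0.120, Σhalf²=0.184640
  +E: nom +19.280 → Σnom=35.820; wc +0.040/-0.070 → slack +0.858/-0.868; half-tol=0.055, Σhalf²=0.187665
  +F: nom +42.600 → Σnom=78.420; wc +0.160/-0.320 → slack +1.018/-1.188; half-tol=0.240, Σhalf²=0.245265
  -G: nom -26.420 → Σnom=52.000; wc +0.375/-0.375 → slack +1.393/-1.563; half-tol=0.375, Σhalf²=0.385890
  -H: nom -22.900 → Σnom=29.100; wc +0.327/-0.020 → slack +1.720/-1.583; half-tol=0.174, Σhalf²=0.415992
  -I: nom -9.600 → Σnom=19.500; wc +0.460/-0.269 → slack +2.180/-1.852; half-tol=0.365, Σhalf²=0.548853
Nominal = 19.500. Worst-case = [19.500 - 1.852, 19.500 + 2.180] = [17.648, 21.680]. RSS = √0.548853 = 0.741.

nominal=19.500 wc=[17.648,21.680] rss=0.741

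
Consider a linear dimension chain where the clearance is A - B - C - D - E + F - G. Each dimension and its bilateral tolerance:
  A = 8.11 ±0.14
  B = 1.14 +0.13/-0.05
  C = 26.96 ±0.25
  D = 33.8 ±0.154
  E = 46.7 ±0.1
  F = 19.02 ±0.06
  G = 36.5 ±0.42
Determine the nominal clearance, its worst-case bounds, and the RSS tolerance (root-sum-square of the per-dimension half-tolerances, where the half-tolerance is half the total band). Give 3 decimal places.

nominal=-117.970 wc=[-119.224,-116.796] rss=0.551

Stack each dimension's contribution:
  +A: nom +8.110 → Σnom=8.110; wc +0.140/-0.140 → slack +0.140/-0.140; half-tol=0.140, Σhalf²=0.019600
  -B: nom -1.140 → Σnom=6.970; wc +0.050/-0.130 → slack +0.190/-0.270; half-tol=0.090, Σhalf²=0.027700
  -C: nom -26.960 → Σnom=-19.990; wc +0.250/-0.250 → slack +0.440/-0.520; half-tol=0.250, Σhalf²=0.090200
  -D: nom -33.800 → Σnom=-53.790; wc +0.154/-0.154 → slack +0.594/-0.674; half-tol=0.154, Σhalf²=0.113916
  -E: nom -46.700 → Σnom=-100.490; wc +0.100/-0.100 → slack +0.694/-0.774; half-tol=0.100, Σhalf²=0.123916
  +F: nom +19.020 → Σnom=-81.470; wc +0.060/-0.060 → slack +0.754/-0.834; half-tol=0.060, Σhalf²=0.127516
  -G: nom -36.500 → Σnom=-117.970; wc +0.420/-0.420 → slack +1.174/-1.254; half-tol=0.420, Σhalf²=0.303916
Nominal = -117.970. Worst-case = [-117.970 - 1.254, -117.970 + 1.174] = [-119.224, -116.796]. RSS = √0.303916 = 0.551.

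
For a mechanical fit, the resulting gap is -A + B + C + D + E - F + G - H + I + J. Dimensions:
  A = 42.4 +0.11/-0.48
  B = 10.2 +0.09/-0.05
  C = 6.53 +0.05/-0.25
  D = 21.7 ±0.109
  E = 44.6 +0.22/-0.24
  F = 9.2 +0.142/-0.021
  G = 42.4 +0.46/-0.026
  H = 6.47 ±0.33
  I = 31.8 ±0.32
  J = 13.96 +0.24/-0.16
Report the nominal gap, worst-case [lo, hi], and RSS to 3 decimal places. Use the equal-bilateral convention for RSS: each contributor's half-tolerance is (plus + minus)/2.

Stack each dimension's contribution:
  -A: nom -42.400 → Σnom=-42.400; wc +0.480/-0.110 → slack +0.480/-0.110; half-tol=0.295, Σhalf²=0.087025
  +B: nom +10.200 → Σnom=-32.200; wc +0.090/-0.050 → slack +0.570/-0.160; half-tol=0.070, Σhalf²=0.091925
  +C: nom +6.530 → Σnom=-25.670; wc +0.050/-0.250 → slack +0.620/-0.410; half-tol=0.150, Σhalf²=0.114425
  +D: nom +21.700 → Σnom=-3.970; wc +0.109/-0.109 → slack +0.729/-0.519; half-tol=0.109, Σhalf²=0.126306
  +E: nom +44.600 → Σnom=40.630; wc +0.220/-0.240 → slack +0.949/-0.759; half-tol=0.230, Σhalf²=0.179206
  -F: nom -9.200 → Σnom=31.430; wc +0.021/-0.142 → slack +0.970/-0.901; half-tol=0.081, Σhalf²=0.185848
  +G: nom +42.400 → Σnom=73.830; wc +0.460/-0.026 → slack +1.430/-0.927; half-tol=0.243, Σhalf²=0.244897
  -H: nom -6.470 → Σnom=67.360; wc +0.330/-0.330 → slack +1.760/-1.257; half-tol=0.330, Σhalf²=0.353797
  +I: nom +31.800 → Σnom=99.160; wc +0.320/-0.320 → slack +2.080/-1.577; half-tol=0.320, Σhalf²=0.456197
  +J: nom +13.960 → Σnom=113.120; wc +0.240/-0.160 → slack +2.320/-1.737; half-tol=0.200, Σhalf²=0.496197
Nominal = 113.120. Worst-case = [113.120 - 1.737, 113.120 + 2.320] = [111.383, 115.440]. RSS = √0.496197 = 0.704.

nominal=113.120 wc=[111.383,115.440] rss=0.704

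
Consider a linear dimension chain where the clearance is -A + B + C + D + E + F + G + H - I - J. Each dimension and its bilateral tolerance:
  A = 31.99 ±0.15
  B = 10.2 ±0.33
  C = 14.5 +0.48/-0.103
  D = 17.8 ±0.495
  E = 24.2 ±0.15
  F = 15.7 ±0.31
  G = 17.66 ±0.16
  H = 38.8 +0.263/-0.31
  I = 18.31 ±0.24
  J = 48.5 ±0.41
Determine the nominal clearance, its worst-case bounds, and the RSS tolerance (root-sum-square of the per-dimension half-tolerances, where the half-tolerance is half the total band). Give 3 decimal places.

nominal=40.060 wc=[37.402,43.048] rss=0.956

Stack each dimension's contribution:
  -A: nom -31.990 → Σnom=-31.990; wc +0.150/-0.150 → slack +0.150/-0.150; half-tol=0.150, Σhalf²=0.022500
  +B: nom +10.200 → Σnom=-21.790; wc +0.330/-0.330 → slack +0.480/-0.480; half-tol=0.330, Σhalf²=0.131400
  +C: nom +14.500 → Σnom=-7.290; wc +0.480/-0.103 → slack +0.960/-0.583; half-tol=0.291, Σhalf²=0.216372
  +D: nom +17.800 → Σnom=10.510; wc +0.495/-0.495 → slack +1.455/-1.078; half-tol=0.495, Σhalf²=0.461397
  +E: nom +24.200 → Σnom=34.710; wc +0.150/-0.150 → slack +1.605/-1.228; half-tol=0.150, Σhalf²=0.483897
  +F: nom +15.700 → Σnom=50.410; wc +0.310/-0.310 → slack +1.915/-1.538; half-tol=0.310, Σhalf²=0.579997
  +G: nom +17.660 → Σnom=68.070; wc +0.160/-0.160 → slack +2.075/-1.698; half-tol=0.160, Σhalf²=0.605597
  +H: nom +38.800 → Σnom=106.870; wc +0.263/-0.310 → slack +2.338/-2.008; half-tol=0.286, Σhalf²=0.687679
  -I: nom -18.310 → Σnom=88.560; wc +0.240/-0.240 → slack +2.578/-2.248; half-tol=0.240, Σhalf²=0.745279
  -J: nom -48.500 → Σnom=40.060; wc +0.410/-0.410 → slack +2.988/-2.658; half-tol=0.410, Σhalf²=0.913380
Nominal = 40.060. Worst-case = [40.060 - 2.658, 40.060 + 2.988] = [37.402, 43.048]. RSS = √0.913380 = 0.956.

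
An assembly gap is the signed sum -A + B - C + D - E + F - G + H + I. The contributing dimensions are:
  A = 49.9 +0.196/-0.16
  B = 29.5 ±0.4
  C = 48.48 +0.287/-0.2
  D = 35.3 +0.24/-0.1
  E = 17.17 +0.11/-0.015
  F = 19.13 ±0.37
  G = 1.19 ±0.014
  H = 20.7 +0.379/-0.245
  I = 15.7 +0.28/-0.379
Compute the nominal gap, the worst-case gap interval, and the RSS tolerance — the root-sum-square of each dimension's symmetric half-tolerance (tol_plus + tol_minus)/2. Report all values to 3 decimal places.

nominal=3.590 wc=[1.489,5.648] rss=0.792

Stack each dimension's contribution:
  -A: nom -49.900 → Σnom=-49.900; wc +0.160/-0.196 → slack +0.160/-0.196; half-tol=0.178, Σhalf²=0.031684
  +B: nom +29.500 → Σnom=-20.400; wc +0.400/-0.400 → slack +0.560/-0.596; half-tol=0.400, Σhalf²=0.191684
  -C: nom -48.480 → Σnom=-68.880; wc +0.200/-0.287 → slack +0.760/-0.883; half-tol=0.243, Σhalf²=0.250976
  +D: nom +35.300 → Σnom=-33.580; wc +0.240/-0.100 → slack +1.000/-0.983; half-tol=0.170, Σhalf²=0.279876
  -E: nom -17.170 → Σnom=-50.750; wc +0.015/-0.110 → slack +1.015/-1.093; half-tol=0.062, Σhalf²=0.283782
  +F: nom +19.130 → Σnom=-31.620; wc +0.370/-0.370 → slack +1.385/-1.463; half-tol=0.370, Σhalf²=0.420682
  -G: nom -1.190 → Σnom=-32.810; wc +0.014/-0.014 → slack +1.399/-1.477; half-tol=0.014, Σhalf²=0.420878
  +H: nom +20.700 → Σnom=-12.110; wc +0.379/-0.245 → slack +1.778/-1.722; half-tol=0.312, Σhalf²=0.518222
  +I: nom +15.700 → Σnom=3.590; wc +0.280/-0.379 → slack +2.058/-2.101; half-tol=0.330, Σhalf²=0.626793
Nominal = 3.590. Worst-case = [3.590 - 2.101, 3.590 + 2.058] = [1.489, 5.648]. RSS = √0.626793 = 0.792.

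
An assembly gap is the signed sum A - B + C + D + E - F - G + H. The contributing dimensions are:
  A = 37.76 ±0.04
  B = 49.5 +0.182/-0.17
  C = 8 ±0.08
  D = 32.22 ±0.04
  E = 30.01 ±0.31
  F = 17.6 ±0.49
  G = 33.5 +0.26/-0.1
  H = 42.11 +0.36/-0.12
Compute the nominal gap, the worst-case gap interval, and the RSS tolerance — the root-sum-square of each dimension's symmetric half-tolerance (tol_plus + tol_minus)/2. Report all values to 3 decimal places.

nominal=49.500 wc=[47.978,51.090] rss=0.683

Stack each dimension's contribution:
  +A: nom +37.760 → Σnom=37.760; wc +0.040/-0.040 → slack +0.040/-0.040; half-tol=0.040, Σhalf²=0.001600
  -B: nom -49.500 → Σnom=-11.740; wc +0.170/-0.182 → slack +0.210/-0.222; half-tol=0.176, Σhalf²=0.032576
  +C: nom +8.000 → Σnom=-3.740; wc +0.080/-0.080 → slack +0.290/-0.302; half-tol=0.080, Σhalf²=0.038976
  +D: nom +32.220 → Σnom=28.480; wc +0.040/-0.040 → slack +0.330/-0.342; half-tol=0.040, Σhalf²=0.040576
  +E: nom +30.010 → Σnom=58.490; wc +0.310/-0.310 → slack +0.640/-0.652; half-tol=0.310, Σhalf²=0.136676
  -F: nom -17.600 → Σnom=40.890; wc +0.490/-0.490 → slack +1.130/-1.142; half-tol=0.490, Σhalf²=0.376776
  -G: nom -33.500 → Σnom=7.390; wc +0.100/-0.260 → slack +1.230/-1.402; half-tol=0.180, Σhalf²=0.409176
  +H: nom +42.110 → Σnom=49.500; wc +0.360/-0.120 → slack +1.590/-1.522; half-tol=0.240, Σhalf²=0.466776
Nominal = 49.500. Worst-case = [49.500 - 1.522, 49.500 + 1.590] = [47.978, 51.090]. RSS = √0.466776 = 0.683.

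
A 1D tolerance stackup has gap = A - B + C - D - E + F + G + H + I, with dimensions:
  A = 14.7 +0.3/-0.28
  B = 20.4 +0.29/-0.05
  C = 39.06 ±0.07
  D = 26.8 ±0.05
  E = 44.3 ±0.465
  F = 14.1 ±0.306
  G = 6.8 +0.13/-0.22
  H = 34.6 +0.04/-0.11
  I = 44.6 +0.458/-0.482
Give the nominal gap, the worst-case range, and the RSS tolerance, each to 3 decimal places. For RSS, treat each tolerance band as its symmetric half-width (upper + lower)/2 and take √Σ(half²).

Stack each dimension's contribution:
  +A: nom +14.700 → Σnom=14.700; wc +0.300/-0.280 → slack +0.300/-0.280; half-tol=0.290, Σhalf²=0.084100
  -B: nom -20.400 → Σnom=-5.700; wc +0.050/-0.290 → slack +0.350/-0.570; half-tol=0.170, Σhalf²=0.113000
  +C: nom +39.060 → Σnom=33.360; wc +0.070/-0.070 → slack +0.420/-0.640; half-tol=0.070, Σhalf²=0.117900
  -D: nom -26.800 → Σnom=6.560; wc +0.050/-0.050 → slack +0.470/-0.690; half-tol=0.050, Σhalf²=0.120400
  -E: nom -44.300 → Σnom=-37.740; wc +0.465/-0.465 → slack +0.935/-1.155; half-tol=0.465, Σhalf²=0.336625
  +F: nom +14.100 → Σnom=-23.640; wc +0.306/-0.306 → slack +1.241/-1.461; half-tol=0.306, Σhalf²=0.430261
  +G: nom +6.800 → Σnom=-16.840; wc +0.130/-0.220 → slack +1.371/-1.681; half-tol=0.175, Σhalf²=0.460886
  +H: nom +34.600 → Σnom=17.760; wc +0.040/-0.110 → slack +1.411/-1.791; half-tol=0.075, Σhalf²=0.466511
  +I: nom +44.600 → Σnom=62.360; wc +0.458/-0.482 → slack +1.869/-2.273; half-tol=0.470, Σhalf²=0.687411
Nominal = 62.360. Worst-case = [62.360 - 2.273, 62.360 + 1.869] = [60.087, 64.229]. RSS = √0.687411 = 0.829.

nominal=62.360 wc=[60.087,64.229] rss=0.829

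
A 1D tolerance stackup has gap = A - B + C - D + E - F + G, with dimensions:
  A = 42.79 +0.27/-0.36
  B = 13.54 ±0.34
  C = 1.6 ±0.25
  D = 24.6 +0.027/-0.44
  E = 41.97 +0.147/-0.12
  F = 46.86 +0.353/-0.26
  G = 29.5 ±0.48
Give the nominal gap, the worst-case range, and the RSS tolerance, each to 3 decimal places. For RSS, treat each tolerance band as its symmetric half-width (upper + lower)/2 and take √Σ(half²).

nominal=30.860 wc=[28.930,33.047] rss=0.821

Stack each dimension's contribution:
  +A: nom +42.790 → Σnom=42.790; wc +0.270/-0.360 → slack +0.270/-0.360; half-tol=0.315, Σhalf²=0.099225
  -B: nom -13.540 → Σnom=29.250; wc +0.340/-0.340 → slack +0.610/-0.700; half-tol=0.340, Σhalf²=0.214825
  +C: nom +1.600 → Σnom=30.850; wc +0.250/-0.250 → slack +0.860/-0.950; half-tol=0.250, Σhalf²=0.277325
  -D: nom -24.600 → Σnom=6.250; wc +0.440/-0.027 → slack +1.300/-0.977; half-tol=0.234, Σhalf²=0.331847
  +E: nom +41.970 → Σnom=48.220; wc +0.147/-0.120 → slack +1.447/-1.097; half-tol=0.134, Σhalf²=0.349670
  -F: nom -46.860 → Σnom=1.360; wc +0.260/-0.353 → slack +1.707/-1.450; half-tol=0.306, Σhalf²=0.443612
  +G: nom +29.500 → Σnom=30.860; wc +0.480/-0.480 → slack +2.187/-1.930; half-tol=0.480, Σhalf²=0.674012
Nominal = 30.860. Worst-case = [30.860 - 1.930, 30.860 + 2.187] = [28.930, 33.047]. RSS = √0.674012 = 0.821.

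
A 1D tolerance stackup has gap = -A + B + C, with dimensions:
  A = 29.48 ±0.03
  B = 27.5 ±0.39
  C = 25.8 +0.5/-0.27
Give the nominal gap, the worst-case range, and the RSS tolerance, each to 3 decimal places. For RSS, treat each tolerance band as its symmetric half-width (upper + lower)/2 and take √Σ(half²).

Stack each dimension's contribution:
  -A: nom -29.480 → Σnom=-29.480; wc +0.030/-0.030 → slack +0.030/-0.030; half-tol=0.030, Σhalf²=0.000900
  +B: nom +27.500 → Σnom=-1.980; wc +0.390/-0.390 → slack +0.420/-0.420; half-tol=0.390, Σhalf²=0.153000
  +C: nom +25.800 → Σnom=23.820; wc +0.500/-0.270 → slack +0.920/-0.690; half-tol=0.385, Σhalf²=0.301225
Nominal = 23.820. Worst-case = [23.820 - 0.690, 23.820 + 0.920] = [23.130, 24.740]. RSS = √0.301225 = 0.549.

nominal=23.820 wc=[23.130,24.740] rss=0.549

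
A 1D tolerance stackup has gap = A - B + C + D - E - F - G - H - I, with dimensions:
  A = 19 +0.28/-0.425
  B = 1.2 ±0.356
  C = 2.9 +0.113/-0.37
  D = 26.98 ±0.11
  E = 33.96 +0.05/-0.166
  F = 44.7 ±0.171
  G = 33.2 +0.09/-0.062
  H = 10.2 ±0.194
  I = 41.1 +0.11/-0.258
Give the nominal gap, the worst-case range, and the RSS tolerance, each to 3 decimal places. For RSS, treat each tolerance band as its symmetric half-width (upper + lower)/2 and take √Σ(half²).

Stack each dimension's contribution:
  +A: nom +19.000 → Σnom=19.000; wc +0.280/-0.425 → slack +0.280/-0.425; half-tol=0.353, Σhalf²=0.124256
  -B: nom -1.200 → Σnom=17.800; wc +0.356/-0.356 → slack +0.636/-0.781; half-tol=0.356, Σhalf²=0.250992
  +C: nom +2.900 → Σnom=20.700; wc +0.113/-0.370 → slack +0.749/-1.151; half-tol=0.241, Σhalf²=0.309315
  +D: nom +26.980 → Σnom=47.680; wc +0.110/-0.110 → slack +0.859/-1.261; half-tol=0.110, Σhalf²=0.321415
  -E: nom -33.960 → Σnom=13.720; wc +0.166/-0.050 → slack +1.025/-1.311; half-tol=0.108, Σhalf²=0.333079
  -F: nom -44.700 → Σnom=-30.980; wc +0.171/-0.171 → slack +1.196/-1.482; half-tol=0.171, Σhalf²=0.362320
  -G: nom -33.200 → Σnom=-64.180; wc +0.062/-0.090 → slack +1.258/-1.572; half-tol=0.076, Σhalf²=0.368096
  -H: nom -10.200 → Σnom=-74.380; wc +0.194/-0.194 → slack +1.452/-1.766; half-tol=0.194, Σhalf²=0.405732
  -I: nom -41.100 → Σnom=-115.480; wc +0.258/-0.110 → slack +1.710/-1.876; half-tol=0.184, Σhalf²=0.439588
Nominal = -115.480. Worst-case = [-115.480 - 1.876, -115.480 + 1.710] = [-117.356, -113.770]. RSS = √0.439588 = 0.663.

nominal=-115.480 wc=[-117.356,-113.770] rss=0.663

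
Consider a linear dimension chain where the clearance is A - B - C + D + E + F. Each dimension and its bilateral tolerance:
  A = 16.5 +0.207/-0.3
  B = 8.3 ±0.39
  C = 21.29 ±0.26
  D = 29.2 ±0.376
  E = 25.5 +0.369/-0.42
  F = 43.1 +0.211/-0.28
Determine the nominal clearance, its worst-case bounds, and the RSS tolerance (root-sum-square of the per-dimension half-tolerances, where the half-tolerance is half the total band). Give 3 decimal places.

Stack each dimension's contribution:
  +A: nom +16.500 → Σnom=16.500; wc +0.207/-0.300 → slack +0.207/-0.300; half-tol=0.254, Σhalf²=0.064262
  -B: nom -8.300 → Σnom=8.200; wc +0.390/-0.390 → slack +0.597/-0.690; half-tol=0.390, Σhalf²=0.216362
  -C: nom -21.290 → Σnom=-13.090; wc +0.260/-0.260 → slack +0.857/-0.950; half-tol=0.260, Σhalf²=0.283962
  +D: nom +29.200 → Σnom=16.110; wc +0.376/-0.376 → slack +1.233/-1.326; half-tol=0.376, Σhalf²=0.425338
  +E: nom +25.500 → Σnom=41.610; wc +0.369/-0.420 → slack +1.602/-1.746; half-tol=0.394, Σhalf²=0.580968
  +F: nom +43.100 → Σnom=84.710; wc +0.211/-0.280 → slack +1.813/-2.026; half-tol=0.245, Σhalf²=0.641239
Nominal = 84.710. Worst-case = [84.710 - 2.026, 84.710 + 1.813] = [82.684, 86.523]. RSS = √0.641239 = 0.801.

nominal=84.710 wc=[82.684,86.523] rss=0.801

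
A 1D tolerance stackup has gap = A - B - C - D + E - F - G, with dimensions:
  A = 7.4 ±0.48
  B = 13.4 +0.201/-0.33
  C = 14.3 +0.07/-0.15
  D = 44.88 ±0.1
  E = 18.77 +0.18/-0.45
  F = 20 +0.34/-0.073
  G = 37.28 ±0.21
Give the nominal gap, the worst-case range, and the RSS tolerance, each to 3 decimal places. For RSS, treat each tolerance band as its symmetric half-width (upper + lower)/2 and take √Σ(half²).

Stack each dimension's contribution:
  +A: nom +7.400 → Σnom=7.400; wc +0.480/-0.480 → slack +0.480/-0.480; half-tol=0.480, Σhalf²=0.230400
  -B: nom -13.400 → Σnom=-6.000; wc +0.330/-0.201 → slack +0.810/-0.681; half-tol=0.266, Σhalf²=0.300890
  -C: nom -14.300 → Σnom=-20.300; wc +0.150/-0.070 → slack +0.960/-0.751; half-tol=0.110, Σhalf²=0.312990
  -D: nom -44.880 → Σnom=-65.180; wc +0.100/-0.100 → slack +1.060/-0.851; half-tol=0.100, Σhalf²=0.322990
  +E: nom +18.770 → Σnom=-46.410; wc +0.180/-0.450 → slack +1.240/-1.301; half-tol=0.315, Σhalf²=0.422215
  -F: nom -20.000 → Σnom=-66.410; wc +0.073/-0.340 → slack +1.313/-1.641; half-tol=0.207, Σhalf²=0.464858
  -G: nom -37.280 → Σnom=-103.690; wc +0.210/-0.210 → slack +1.523/-1.851; half-tol=0.210, Σhalf²=0.508958
Nominal = -103.690. Worst-case = [-103.690 - 1.851, -103.690 + 1.523] = [-105.541, -102.167]. RSS = √0.508958 = 0.713.

nominal=-103.690 wc=[-105.541,-102.167] rss=0.713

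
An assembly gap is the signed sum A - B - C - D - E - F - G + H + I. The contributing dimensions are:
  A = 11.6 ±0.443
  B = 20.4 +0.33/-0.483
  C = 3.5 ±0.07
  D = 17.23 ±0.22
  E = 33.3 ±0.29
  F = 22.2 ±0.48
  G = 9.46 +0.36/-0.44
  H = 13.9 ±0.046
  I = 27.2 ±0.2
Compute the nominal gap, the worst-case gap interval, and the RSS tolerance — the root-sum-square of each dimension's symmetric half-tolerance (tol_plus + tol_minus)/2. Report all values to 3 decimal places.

Stack each dimension's contribution:
  +A: nom +11.600 → Σnom=11.600; wc +0.443/-0.443 → slack +0.443/-0.443; half-tol=0.443, Σhalf²=0.196249
  -B: nom -20.400 → Σnom=-8.800; wc +0.483/-0.330 → slack +0.926/-0.773; half-tol=0.406, Σhalf²=0.361491
  -C: nom -3.500 → Σnom=-12.300; wc +0.070/-0.070 → slack +0.996/-0.843; half-tol=0.070, Σhalf²=0.366391
  -D: nom -17.230 → Σnom=-29.530; wc +0.220/-0.220 → slack +1.216/-1.063; half-tol=0.220, Σhalf²=0.414791
  -E: nom -33.300 → Σnom=-62.830; wc +0.290/-0.290 → slack +1.506/-1.353; half-tol=0.290, Σhalf²=0.498891
  -F: nom -22.200 → Σnom=-85.030; wc +0.480/-0.480 → slack +1.986/-1.833; half-tol=0.480, Σhalf²=0.729291
  -G: nom -9.460 → Σnom=-94.490; wc +0.440/-0.360 → slack +2.426/-2.193; half-tol=0.400, Σhalf²=0.889291
  +H: nom +13.900 → Σnom=-80.590; wc +0.046/-0.046 → slack +2.472/-2.239; half-tol=0.046, Σhalf²=0.891407
  +I: nom +27.200 → Σnom=-53.390; wc +0.200/-0.200 → slack +2.672/-2.439; half-tol=0.200, Σhalf²=0.931407
Nominal = -53.390. Worst-case = [-53.390 - 2.439, -53.390 + 2.672] = [-55.829, -50.718]. RSS = √0.931407 = 0.965.

nominal=-53.390 wc=[-55.829,-50.718] rss=0.965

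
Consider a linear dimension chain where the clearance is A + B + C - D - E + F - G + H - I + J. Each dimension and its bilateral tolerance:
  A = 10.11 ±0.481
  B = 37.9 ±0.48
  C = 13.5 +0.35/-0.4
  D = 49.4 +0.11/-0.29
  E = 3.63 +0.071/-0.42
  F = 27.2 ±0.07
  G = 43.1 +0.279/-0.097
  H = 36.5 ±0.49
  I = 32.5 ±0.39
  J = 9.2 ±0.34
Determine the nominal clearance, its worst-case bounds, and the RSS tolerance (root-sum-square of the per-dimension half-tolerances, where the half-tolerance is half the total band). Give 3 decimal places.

nominal=5.780 wc=[2.669,9.188] rss=1.118

Stack each dimension's contribution:
  +A: nom +10.110 → Σnom=10.110; wc +0.481/-0.481 → slack +0.481/-0.481; half-tol=0.481, Σhalf²=0.231361
  +B: nom +37.900 → Σnom=48.010; wc +0.480/-0.480 → slack +0.961/-0.961; half-tol=0.480, Σhalf²=0.461761
  +C: nom +13.500 → Σnom=61.510; wc +0.350/-0.400 → slack +1.311/-1.361; half-tol=0.375, Σhalf²=0.602386
  -D: nom -49.400 → Σnom=12.110; wc +0.290/-0.110 → slack +1.601/-1.471; half-tol=0.200, Σhalf²=0.642386
  -E: nom -3.630 → Σnom=8.480; wc +0.420/-0.071 → slack +2.021/-1.542; half-tol=0.245, Σhalf²=0.702656
  +F: nom +27.200 → Σnom=35.680; wc +0.070/-0.070 → slack +2.091/-1.612; half-tol=0.070, Σhalf²=0.707556
  -G: nom -43.100 → Σnom=-7.420; wc +0.097/-0.279 → slack +2.188/-1.891; half-tol=0.188, Σhalf²=0.742900
  +H: nom +36.500 → Σnom=29.080; wc +0.490/-0.490 → slack +2.678/-2.381; half-tol=0.490, Σhalf²=0.983000
  -I: nom -32.500 → Σnom=-3.420; wc +0.390/-0.390 → slack +3.068/-2.771; half-tol=0.390, Σhalf²=1.135100
  +J: nom +9.200 → Σnom=5.780; wc +0.340/-0.340 → slack +3.408/-3.111; half-tol=0.340, Σhalf²=1.250700
Nominal = 5.780. Worst-case = [5.780 - 3.111, 5.780 + 3.408] = [2.669, 9.188]. RSS = √1.250700 = 1.118.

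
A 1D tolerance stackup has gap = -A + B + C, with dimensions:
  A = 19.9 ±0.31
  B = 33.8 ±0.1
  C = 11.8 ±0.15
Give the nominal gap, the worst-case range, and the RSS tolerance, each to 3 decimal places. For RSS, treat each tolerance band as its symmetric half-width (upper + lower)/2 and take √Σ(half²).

Stack each dimension's contribution:
  -A: nom -19.900 → Σnom=-19.900; wc +0.310/-0.310 → slack +0.310/-0.310; half-tol=0.310, Σhalf²=0.096100
  +B: nom +33.800 → Σnom=13.900; wc +0.100/-0.100 → slack +0.410/-0.410; half-tol=0.100, Σhalf²=0.106100
  +C: nom +11.800 → Σnom=25.700; wc +0.150/-0.150 → slack +0.560/-0.560; half-tol=0.150, Σhalf²=0.128600
Nominal = 25.700. Worst-case = [25.700 - 0.560, 25.700 + 0.560] = [25.140, 26.260]. RSS = √0.128600 = 0.359.

nominal=25.700 wc=[25.140,26.260] rss=0.359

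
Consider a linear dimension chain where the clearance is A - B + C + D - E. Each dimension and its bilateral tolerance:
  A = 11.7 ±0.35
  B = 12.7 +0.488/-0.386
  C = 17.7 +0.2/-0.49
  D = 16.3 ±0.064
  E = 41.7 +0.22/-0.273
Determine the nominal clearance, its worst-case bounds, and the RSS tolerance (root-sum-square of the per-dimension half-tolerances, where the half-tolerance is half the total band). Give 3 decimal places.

Stack each dimension's contribution:
  +A: nom +11.700 → Σnom=11.700; wc +0.350/-0.350 → slack +0.350/-0.350; half-tol=0.350, Σhalf²=0.122500
  -B: nom -12.700 → Σnom=-1.000; wc +0.386/-0.488 → slack +0.736/-0.838; half-tol=0.437, Σhalf²=0.313469
  +C: nom +17.700 → Σnom=16.700; wc +0.200/-0.490 → slack +0.936/-1.328; half-tol=0.345, Σhalf²=0.432494
  +D: nom +16.300 → Σnom=33.000; wc +0.064/-0.064 → slack +1.000/-1.392; half-tol=0.064, Σhalf²=0.436590
  -E: nom -41.700 → Σnom=-8.700; wc +0.273/-0.220 → slack +1.273/-1.612; half-tol=0.246, Σhalf²=0.497352
Nominal = -8.700. Worst-case = [-8.700 - 1.612, -8.700 + 1.273] = [-10.312, -7.427]. RSS = √0.497352 = 0.705.

nominal=-8.700 wc=[-10.312,-7.427] rss=0.705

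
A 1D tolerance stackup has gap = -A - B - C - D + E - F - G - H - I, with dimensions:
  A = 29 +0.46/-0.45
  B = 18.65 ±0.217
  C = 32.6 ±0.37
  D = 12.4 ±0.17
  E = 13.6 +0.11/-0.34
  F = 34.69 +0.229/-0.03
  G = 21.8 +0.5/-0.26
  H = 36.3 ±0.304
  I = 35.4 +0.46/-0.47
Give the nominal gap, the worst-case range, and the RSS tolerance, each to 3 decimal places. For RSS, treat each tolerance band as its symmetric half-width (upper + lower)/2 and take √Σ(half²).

nominal=-207.240 wc=[-210.290,-204.859] rss=0.970

Stack each dimension's contribution:
  -A: nom -29.000 → Σnom=-29.000; wc +0.450/-0.460 → slack +0.450/-0.460; half-tol=0.455, Σhalf²=0.207025
  -B: nom -18.650 → Σnom=-47.650; wc +0.217/-0.217 → slack +0.667/-0.677; half-tol=0.217, Σhalf²=0.254114
  -C: nom -32.600 → Σnom=-80.250; wc +0.370/-0.370 → slack +1.037/-1.047; half-tol=0.370, Σhalf²=0.391014
  -D: nom -12.400 → Σnom=-92.650; wc +0.170/-0.170 → slack +1.207/-1.217; half-tol=0.170, Σhalf²=0.419914
  +E: nom +13.600 → Σnom=-79.050; wc +0.110/-0.340 → slack +1.317/-1.557; half-tol=0.225, Σhalf²=0.470539
  -F: nom -34.690 → Σnom=-113.740; wc +0.030/-0.229 → slack +1.347/-1.786; half-tol=0.130, Σhalf²=0.487309
  -G: nom -21.800 → Σnom=-135.540; wc +0.260/-0.500 → slack +1.607/-2.286; half-tol=0.380, Σhalf²=0.631709
  -H: nom -36.300 → Σnom=-171.840; wc +0.304/-0.304 → slack +1.911/-2.590; half-tol=0.304, Σhalf²=0.724125
  -I: nom -35.400 → Σnom=-207.240; wc +0.470/-0.460 → slack +2.381/-3.050; half-tol=0.465, Σhalf²=0.940350
Nominal = -207.240. Worst-case = [-207.240 - 3.050, -207.240 + 2.381] = [-210.290, -204.859]. RSS = √0.940350 = 0.970.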